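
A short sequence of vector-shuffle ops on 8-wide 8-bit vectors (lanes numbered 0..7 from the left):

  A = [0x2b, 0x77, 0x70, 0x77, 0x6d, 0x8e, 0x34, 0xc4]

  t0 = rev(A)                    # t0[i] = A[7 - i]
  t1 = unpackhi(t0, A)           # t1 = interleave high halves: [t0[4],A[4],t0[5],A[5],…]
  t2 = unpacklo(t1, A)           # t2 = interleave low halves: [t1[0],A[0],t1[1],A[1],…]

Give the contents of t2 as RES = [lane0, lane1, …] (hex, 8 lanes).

RES = [ 0x77  0x2b  0x6d  0x77  0x70  0x70  0x8e  0x77 ]

  t0: c4 34 8e 6d 77 70 77 2b
  t1: 77 6d 70 8e 77 34 2b c4
  t2: 77 2b 6d 77 70 70 8e 77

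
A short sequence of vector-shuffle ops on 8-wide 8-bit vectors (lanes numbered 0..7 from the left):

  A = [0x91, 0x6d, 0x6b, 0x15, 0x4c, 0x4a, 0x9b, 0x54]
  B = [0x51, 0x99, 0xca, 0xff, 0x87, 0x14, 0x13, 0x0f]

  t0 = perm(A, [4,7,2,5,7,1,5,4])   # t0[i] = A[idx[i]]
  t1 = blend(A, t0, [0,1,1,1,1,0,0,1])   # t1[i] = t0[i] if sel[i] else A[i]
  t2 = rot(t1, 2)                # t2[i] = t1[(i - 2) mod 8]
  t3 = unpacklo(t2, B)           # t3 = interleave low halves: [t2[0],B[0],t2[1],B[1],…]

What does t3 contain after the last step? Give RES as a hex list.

t0 = [0x4c, 0x54, 0x6b, 0x4a, 0x54, 0x6d, 0x4a, 0x4c]
t1 = [0x91, 0x54, 0x6b, 0x4a, 0x54, 0x4a, 0x9b, 0x4c]
t2 = [0x9b, 0x4c, 0x91, 0x54, 0x6b, 0x4a, 0x54, 0x4a]
t3 = [0x9b, 0x51, 0x4c, 0x99, 0x91, 0xca, 0x54, 0xff]

RES = [0x9b, 0x51, 0x4c, 0x99, 0x91, 0xca, 0x54, 0xff]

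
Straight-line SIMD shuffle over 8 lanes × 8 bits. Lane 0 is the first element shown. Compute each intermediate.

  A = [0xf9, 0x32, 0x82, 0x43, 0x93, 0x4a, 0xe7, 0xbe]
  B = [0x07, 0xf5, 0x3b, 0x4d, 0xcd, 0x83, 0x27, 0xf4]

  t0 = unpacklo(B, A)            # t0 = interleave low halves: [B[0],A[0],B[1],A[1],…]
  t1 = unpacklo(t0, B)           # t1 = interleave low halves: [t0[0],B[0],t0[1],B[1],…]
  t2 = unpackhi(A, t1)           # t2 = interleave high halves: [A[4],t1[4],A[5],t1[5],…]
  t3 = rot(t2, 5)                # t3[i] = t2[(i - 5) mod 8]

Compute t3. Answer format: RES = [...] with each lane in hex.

→ t0 |07|f9|f5|32|3b|82|4d|43|
→ t1 |07|07|f9|f5|f5|3b|32|4d|
→ t2 |93|f5|4a|3b|e7|32|be|4d|
→ t3 |3b|e7|32|be|4d|93|f5|4a|

RES = [ 0x3b  0xe7  0x32  0xbe  0x4d  0x93  0xf5  0x4a ]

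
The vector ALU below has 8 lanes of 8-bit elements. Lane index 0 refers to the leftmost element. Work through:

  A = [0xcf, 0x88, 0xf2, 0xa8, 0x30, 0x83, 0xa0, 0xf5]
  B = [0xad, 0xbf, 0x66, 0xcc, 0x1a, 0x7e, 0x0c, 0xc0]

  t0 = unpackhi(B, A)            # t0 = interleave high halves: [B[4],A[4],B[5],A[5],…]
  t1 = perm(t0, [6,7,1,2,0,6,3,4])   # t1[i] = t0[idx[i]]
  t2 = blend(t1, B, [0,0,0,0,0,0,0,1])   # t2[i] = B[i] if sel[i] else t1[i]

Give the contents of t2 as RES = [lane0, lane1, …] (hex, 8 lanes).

  t0: 1a 30 7e 83 0c a0 c0 f5
  t1: c0 f5 30 7e 1a c0 83 0c
  t2: c0 f5 30 7e 1a c0 83 c0

RES = [ 0xc0  0xf5  0x30  0x7e  0x1a  0xc0  0x83  0xc0 ]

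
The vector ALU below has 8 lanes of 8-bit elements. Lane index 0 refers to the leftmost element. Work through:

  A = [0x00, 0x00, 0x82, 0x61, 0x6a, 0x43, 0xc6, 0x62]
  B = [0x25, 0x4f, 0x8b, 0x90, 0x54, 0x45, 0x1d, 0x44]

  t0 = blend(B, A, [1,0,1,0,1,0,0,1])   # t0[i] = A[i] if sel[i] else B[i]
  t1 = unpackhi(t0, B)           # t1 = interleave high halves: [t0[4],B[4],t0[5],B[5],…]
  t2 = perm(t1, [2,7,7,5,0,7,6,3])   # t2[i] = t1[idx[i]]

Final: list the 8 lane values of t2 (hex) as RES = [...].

RES = [0x45, 0x44, 0x44, 0x1d, 0x6a, 0x44, 0x62, 0x45]

t0 = [0x00, 0x4f, 0x82, 0x90, 0x6a, 0x45, 0x1d, 0x62]
t1 = [0x6a, 0x54, 0x45, 0x45, 0x1d, 0x1d, 0x62, 0x44]
t2 = [0x45, 0x44, 0x44, 0x1d, 0x6a, 0x44, 0x62, 0x45]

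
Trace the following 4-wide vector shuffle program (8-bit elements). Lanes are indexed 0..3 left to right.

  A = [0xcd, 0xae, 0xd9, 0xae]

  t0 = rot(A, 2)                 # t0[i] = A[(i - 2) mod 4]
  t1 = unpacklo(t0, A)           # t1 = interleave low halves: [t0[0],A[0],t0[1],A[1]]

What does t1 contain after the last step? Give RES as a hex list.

  t0: d9 ae cd ae
  t1: d9 cd ae ae

RES = [0xd9, 0xcd, 0xae, 0xae]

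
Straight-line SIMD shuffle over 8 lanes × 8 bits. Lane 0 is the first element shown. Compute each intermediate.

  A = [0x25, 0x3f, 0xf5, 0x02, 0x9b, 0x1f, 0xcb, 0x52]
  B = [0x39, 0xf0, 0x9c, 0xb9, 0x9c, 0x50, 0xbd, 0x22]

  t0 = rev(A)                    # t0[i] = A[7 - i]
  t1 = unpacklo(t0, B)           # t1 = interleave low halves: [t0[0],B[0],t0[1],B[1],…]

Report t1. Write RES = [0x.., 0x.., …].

→ t0 |52|cb|1f|9b|02|f5|3f|25|
→ t1 |52|39|cb|f0|1f|9c|9b|b9|

RES = [ 0x52  0x39  0xcb  0xf0  0x1f  0x9c  0x9b  0xb9 ]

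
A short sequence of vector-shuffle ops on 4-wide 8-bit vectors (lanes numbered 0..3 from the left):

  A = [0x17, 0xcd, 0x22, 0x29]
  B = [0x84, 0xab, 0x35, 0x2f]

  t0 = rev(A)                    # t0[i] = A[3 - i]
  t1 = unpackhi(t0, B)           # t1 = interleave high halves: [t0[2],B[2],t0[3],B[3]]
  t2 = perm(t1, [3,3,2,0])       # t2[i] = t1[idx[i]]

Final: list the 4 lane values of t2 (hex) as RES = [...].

  t0: 29 22 cd 17
  t1: cd 35 17 2f
  t2: 2f 2f 17 cd

RES = [0x2f, 0x2f, 0x17, 0xcd]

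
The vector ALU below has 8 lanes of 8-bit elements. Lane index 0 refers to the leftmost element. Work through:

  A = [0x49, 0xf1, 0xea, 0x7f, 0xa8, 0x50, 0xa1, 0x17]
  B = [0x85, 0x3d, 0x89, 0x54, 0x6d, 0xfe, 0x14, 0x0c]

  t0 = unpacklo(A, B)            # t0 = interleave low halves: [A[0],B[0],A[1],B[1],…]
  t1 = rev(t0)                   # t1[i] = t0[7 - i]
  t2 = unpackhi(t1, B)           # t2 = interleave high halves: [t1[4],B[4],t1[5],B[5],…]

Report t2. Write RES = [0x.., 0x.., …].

  t0: 49 85 f1 3d ea 89 7f 54
  t1: 54 7f 89 ea 3d f1 85 49
  t2: 3d 6d f1 fe 85 14 49 0c

RES = [0x3d, 0x6d, 0xf1, 0xfe, 0x85, 0x14, 0x49, 0x0c]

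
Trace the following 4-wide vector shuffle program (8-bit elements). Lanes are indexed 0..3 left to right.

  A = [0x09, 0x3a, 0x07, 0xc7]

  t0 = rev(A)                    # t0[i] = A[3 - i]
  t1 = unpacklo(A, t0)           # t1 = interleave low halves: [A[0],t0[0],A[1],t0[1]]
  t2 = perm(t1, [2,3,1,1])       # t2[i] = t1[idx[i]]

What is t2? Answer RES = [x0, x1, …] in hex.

t0 = [0xc7, 0x07, 0x3a, 0x09]
t1 = [0x09, 0xc7, 0x3a, 0x07]
t2 = [0x3a, 0x07, 0xc7, 0xc7]

RES = [ 0x3a  0x07  0xc7  0xc7 ]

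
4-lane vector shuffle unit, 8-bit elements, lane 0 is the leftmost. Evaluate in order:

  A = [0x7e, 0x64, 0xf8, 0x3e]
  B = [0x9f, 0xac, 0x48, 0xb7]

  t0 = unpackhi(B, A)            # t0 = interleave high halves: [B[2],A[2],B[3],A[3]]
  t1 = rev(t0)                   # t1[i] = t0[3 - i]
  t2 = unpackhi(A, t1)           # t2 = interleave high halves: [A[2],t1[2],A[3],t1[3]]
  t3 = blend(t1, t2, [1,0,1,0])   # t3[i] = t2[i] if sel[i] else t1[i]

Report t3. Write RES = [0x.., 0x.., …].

  t0: 48 f8 b7 3e
  t1: 3e b7 f8 48
  t2: f8 f8 3e 48
  t3: f8 b7 3e 48

RES = [ 0xf8  0xb7  0x3e  0x48 ]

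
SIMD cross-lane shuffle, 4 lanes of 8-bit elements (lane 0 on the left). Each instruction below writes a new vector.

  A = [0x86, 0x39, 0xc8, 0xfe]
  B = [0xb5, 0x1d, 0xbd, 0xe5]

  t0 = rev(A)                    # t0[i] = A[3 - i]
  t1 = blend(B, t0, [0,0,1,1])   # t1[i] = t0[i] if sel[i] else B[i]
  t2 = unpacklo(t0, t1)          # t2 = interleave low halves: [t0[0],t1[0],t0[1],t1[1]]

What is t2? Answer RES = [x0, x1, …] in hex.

RES = [0xfe, 0xb5, 0xc8, 0x1d]

t0 = [0xfe, 0xc8, 0x39, 0x86]
t1 = [0xb5, 0x1d, 0x39, 0x86]
t2 = [0xfe, 0xb5, 0xc8, 0x1d]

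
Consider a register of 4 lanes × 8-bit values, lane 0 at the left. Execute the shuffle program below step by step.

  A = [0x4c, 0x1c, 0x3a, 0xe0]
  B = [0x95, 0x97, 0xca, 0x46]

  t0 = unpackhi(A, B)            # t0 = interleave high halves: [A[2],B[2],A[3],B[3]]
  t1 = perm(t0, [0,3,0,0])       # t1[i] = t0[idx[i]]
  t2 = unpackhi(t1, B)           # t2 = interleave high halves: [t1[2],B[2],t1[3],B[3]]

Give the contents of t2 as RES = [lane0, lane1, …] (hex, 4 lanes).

t0 = [0x3a, 0xca, 0xe0, 0x46]
t1 = [0x3a, 0x46, 0x3a, 0x3a]
t2 = [0x3a, 0xca, 0x3a, 0x46]

RES = [0x3a, 0xca, 0x3a, 0x46]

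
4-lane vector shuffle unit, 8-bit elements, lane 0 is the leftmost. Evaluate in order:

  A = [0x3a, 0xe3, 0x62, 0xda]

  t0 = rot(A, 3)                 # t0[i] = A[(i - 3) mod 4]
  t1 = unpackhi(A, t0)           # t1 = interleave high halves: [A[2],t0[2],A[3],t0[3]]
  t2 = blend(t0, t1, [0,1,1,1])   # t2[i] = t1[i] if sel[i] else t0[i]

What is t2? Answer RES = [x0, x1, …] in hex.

RES = [0xe3, 0xda, 0xda, 0x3a]

  t0: e3 62 da 3a
  t1: 62 da da 3a
  t2: e3 da da 3a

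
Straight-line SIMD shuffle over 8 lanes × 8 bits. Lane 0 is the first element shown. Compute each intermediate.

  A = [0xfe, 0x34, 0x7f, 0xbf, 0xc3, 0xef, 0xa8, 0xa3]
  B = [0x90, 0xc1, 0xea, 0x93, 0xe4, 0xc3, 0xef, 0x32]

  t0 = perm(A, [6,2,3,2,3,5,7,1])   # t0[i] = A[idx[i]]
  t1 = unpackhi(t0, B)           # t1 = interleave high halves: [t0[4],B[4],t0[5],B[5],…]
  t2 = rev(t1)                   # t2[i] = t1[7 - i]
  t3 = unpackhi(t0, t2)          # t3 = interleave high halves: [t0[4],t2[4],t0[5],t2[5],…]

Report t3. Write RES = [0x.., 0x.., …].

  t0: a8 7f bf 7f bf ef a3 34
  t1: bf e4 ef c3 a3 ef 34 32
  t2: 32 34 ef a3 c3 ef e4 bf
  t3: bf c3 ef ef a3 e4 34 bf

RES = [0xbf, 0xc3, 0xef, 0xef, 0xa3, 0xe4, 0x34, 0xbf]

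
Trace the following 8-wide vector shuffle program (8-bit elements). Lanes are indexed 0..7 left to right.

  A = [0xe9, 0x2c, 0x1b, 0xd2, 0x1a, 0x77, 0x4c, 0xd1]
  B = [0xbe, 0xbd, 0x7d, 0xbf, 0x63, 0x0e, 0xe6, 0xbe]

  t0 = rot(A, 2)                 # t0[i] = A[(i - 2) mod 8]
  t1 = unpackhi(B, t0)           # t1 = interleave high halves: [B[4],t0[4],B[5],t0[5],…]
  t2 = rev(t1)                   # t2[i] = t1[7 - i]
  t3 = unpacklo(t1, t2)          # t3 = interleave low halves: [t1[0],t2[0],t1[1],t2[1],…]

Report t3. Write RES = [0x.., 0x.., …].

→ t0 |4c|d1|e9|2c|1b|d2|1a|77|
→ t1 |63|1b|0e|d2|e6|1a|be|77|
→ t2 |77|be|1a|e6|d2|0e|1b|63|
→ t3 |63|77|1b|be|0e|1a|d2|e6|

RES = [ 0x63  0x77  0x1b  0xbe  0x0e  0x1a  0xd2  0xe6 ]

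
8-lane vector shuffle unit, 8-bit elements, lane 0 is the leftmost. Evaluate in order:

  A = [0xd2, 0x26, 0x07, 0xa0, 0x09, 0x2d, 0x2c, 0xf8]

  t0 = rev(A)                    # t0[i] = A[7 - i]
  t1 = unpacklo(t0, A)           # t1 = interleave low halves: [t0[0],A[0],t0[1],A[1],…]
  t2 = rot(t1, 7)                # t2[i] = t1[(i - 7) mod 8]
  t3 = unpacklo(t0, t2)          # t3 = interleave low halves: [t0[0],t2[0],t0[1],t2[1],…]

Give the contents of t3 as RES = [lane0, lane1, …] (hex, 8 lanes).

RES = [ 0xf8  0xd2  0x2c  0x2c  0x2d  0x26  0x09  0x2d ]

t0 = [0xf8, 0x2c, 0x2d, 0x09, 0xa0, 0x07, 0x26, 0xd2]
t1 = [0xf8, 0xd2, 0x2c, 0x26, 0x2d, 0x07, 0x09, 0xa0]
t2 = [0xd2, 0x2c, 0x26, 0x2d, 0x07, 0x09, 0xa0, 0xf8]
t3 = [0xf8, 0xd2, 0x2c, 0x2c, 0x2d, 0x26, 0x09, 0x2d]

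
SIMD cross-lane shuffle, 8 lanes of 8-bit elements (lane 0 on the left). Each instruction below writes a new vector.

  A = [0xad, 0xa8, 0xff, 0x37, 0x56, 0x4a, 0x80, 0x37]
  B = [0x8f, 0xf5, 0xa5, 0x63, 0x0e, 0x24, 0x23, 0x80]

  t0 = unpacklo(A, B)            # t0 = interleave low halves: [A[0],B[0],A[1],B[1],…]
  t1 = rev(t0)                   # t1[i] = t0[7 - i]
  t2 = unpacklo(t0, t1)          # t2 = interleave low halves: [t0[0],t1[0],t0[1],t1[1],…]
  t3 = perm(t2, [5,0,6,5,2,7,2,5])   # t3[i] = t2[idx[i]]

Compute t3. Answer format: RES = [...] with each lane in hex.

  t0: ad 8f a8 f5 ff a5 37 63
  t1: 63 37 a5 ff f5 a8 8f ad
  t2: ad 63 8f 37 a8 a5 f5 ff
  t3: a5 ad f5 a5 8f ff 8f a5

RES = [0xa5, 0xad, 0xf5, 0xa5, 0x8f, 0xff, 0x8f, 0xa5]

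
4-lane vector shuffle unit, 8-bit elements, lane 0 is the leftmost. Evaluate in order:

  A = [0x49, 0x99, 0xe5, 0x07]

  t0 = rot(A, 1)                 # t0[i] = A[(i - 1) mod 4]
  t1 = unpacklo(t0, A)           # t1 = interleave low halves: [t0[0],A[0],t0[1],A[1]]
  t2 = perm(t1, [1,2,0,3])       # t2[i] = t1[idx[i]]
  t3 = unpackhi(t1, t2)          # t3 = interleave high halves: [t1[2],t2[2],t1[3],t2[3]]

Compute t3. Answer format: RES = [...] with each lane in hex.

t0 = [0x07, 0x49, 0x99, 0xe5]
t1 = [0x07, 0x49, 0x49, 0x99]
t2 = [0x49, 0x49, 0x07, 0x99]
t3 = [0x49, 0x07, 0x99, 0x99]

RES = [0x49, 0x07, 0x99, 0x99]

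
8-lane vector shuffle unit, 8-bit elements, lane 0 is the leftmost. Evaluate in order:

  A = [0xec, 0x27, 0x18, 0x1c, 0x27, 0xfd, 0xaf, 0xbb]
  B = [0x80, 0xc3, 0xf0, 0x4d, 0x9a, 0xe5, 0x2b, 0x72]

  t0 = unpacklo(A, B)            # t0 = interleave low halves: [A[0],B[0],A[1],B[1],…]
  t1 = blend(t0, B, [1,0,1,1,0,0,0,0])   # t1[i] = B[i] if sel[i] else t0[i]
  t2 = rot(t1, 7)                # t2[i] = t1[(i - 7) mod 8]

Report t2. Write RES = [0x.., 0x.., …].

RES = [0x80, 0xf0, 0x4d, 0x18, 0xf0, 0x1c, 0x4d, 0x80]

→ t0 |ec|80|27|c3|18|f0|1c|4d|
→ t1 |80|80|f0|4d|18|f0|1c|4d|
→ t2 |80|f0|4d|18|f0|1c|4d|80|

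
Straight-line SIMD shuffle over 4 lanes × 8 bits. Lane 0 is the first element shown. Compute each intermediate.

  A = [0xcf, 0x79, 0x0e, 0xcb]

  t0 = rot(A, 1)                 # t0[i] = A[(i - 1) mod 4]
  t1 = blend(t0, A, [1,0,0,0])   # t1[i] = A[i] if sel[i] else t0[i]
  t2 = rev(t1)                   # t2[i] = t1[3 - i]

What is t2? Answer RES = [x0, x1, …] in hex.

t0 = [0xcb, 0xcf, 0x79, 0x0e]
t1 = [0xcf, 0xcf, 0x79, 0x0e]
t2 = [0x0e, 0x79, 0xcf, 0xcf]

RES = [ 0x0e  0x79  0xcf  0xcf ]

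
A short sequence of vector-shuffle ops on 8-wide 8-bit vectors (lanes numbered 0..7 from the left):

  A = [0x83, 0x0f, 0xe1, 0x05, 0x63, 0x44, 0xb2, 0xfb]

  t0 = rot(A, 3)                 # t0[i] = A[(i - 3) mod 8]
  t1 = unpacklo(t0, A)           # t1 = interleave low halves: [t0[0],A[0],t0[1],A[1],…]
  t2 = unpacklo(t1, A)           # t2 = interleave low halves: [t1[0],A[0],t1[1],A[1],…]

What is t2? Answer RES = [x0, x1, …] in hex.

  t0: 44 b2 fb 83 0f e1 05 63
  t1: 44 83 b2 0f fb e1 83 05
  t2: 44 83 83 0f b2 e1 0f 05

RES = [0x44, 0x83, 0x83, 0x0f, 0xb2, 0xe1, 0x0f, 0x05]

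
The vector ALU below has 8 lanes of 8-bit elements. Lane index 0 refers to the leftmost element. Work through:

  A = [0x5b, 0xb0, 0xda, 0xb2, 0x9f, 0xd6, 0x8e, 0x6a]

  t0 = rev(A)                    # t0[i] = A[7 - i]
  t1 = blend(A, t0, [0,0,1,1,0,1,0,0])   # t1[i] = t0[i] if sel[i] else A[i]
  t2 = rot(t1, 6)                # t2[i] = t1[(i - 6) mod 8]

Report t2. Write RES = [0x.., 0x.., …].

→ t0 |6a|8e|d6|9f|b2|da|b0|5b|
→ t1 |5b|b0|d6|9f|9f|da|8e|6a|
→ t2 |d6|9f|9f|da|8e|6a|5b|b0|

RES = [ 0xd6  0x9f  0x9f  0xda  0x8e  0x6a  0x5b  0xb0 ]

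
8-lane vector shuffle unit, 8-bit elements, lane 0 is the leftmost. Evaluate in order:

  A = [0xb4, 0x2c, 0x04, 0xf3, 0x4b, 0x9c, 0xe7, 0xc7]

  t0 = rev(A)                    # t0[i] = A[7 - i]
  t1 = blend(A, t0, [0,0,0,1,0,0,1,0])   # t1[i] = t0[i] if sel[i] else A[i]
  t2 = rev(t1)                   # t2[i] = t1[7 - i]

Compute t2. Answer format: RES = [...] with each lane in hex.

→ t0 |c7|e7|9c|4b|f3|04|2c|b4|
→ t1 |b4|2c|04|4b|4b|9c|2c|c7|
→ t2 |c7|2c|9c|4b|4b|04|2c|b4|

RES = [0xc7, 0x2c, 0x9c, 0x4b, 0x4b, 0x04, 0x2c, 0xb4]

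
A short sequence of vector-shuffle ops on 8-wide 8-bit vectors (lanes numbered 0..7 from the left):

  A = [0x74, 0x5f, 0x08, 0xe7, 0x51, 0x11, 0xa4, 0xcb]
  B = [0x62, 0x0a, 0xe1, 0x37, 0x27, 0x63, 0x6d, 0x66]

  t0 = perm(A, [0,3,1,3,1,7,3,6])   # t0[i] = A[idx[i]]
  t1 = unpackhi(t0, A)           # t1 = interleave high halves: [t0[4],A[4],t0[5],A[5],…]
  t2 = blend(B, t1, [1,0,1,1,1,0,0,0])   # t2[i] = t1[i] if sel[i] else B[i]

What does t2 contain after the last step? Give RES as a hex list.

RES = [0x5f, 0x0a, 0xcb, 0x11, 0xe7, 0x63, 0x6d, 0x66]

→ t0 |74|e7|5f|e7|5f|cb|e7|a4|
→ t1 |5f|51|cb|11|e7|a4|a4|cb|
→ t2 |5f|0a|cb|11|e7|63|6d|66|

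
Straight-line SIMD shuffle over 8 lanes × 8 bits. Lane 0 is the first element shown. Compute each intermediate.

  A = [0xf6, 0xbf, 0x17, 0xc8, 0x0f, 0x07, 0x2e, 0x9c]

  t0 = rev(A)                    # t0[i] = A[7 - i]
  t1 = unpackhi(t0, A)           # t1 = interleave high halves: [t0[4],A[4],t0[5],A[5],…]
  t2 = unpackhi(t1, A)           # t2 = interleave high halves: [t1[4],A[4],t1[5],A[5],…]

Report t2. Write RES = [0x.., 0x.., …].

  t0: 9c 2e 07 0f c8 17 bf f6
  t1: c8 0f 17 07 bf 2e f6 9c
  t2: bf 0f 2e 07 f6 2e 9c 9c

RES = [ 0xbf  0x0f  0x2e  0x07  0xf6  0x2e  0x9c  0x9c ]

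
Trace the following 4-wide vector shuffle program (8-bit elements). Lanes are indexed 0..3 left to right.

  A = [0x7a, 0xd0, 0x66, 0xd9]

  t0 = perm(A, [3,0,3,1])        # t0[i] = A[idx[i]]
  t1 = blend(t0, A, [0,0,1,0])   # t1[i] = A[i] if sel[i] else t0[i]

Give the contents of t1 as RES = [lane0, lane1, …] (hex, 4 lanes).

RES = [ 0xd9  0x7a  0x66  0xd0 ]

  t0: d9 7a d9 d0
  t1: d9 7a 66 d0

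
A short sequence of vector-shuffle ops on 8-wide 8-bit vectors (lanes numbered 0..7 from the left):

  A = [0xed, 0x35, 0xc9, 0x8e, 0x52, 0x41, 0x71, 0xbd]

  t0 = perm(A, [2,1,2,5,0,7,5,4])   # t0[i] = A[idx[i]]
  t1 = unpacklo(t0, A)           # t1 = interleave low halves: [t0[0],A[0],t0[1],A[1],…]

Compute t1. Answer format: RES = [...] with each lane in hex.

  t0: c9 35 c9 41 ed bd 41 52
  t1: c9 ed 35 35 c9 c9 41 8e

RES = [0xc9, 0xed, 0x35, 0x35, 0xc9, 0xc9, 0x41, 0x8e]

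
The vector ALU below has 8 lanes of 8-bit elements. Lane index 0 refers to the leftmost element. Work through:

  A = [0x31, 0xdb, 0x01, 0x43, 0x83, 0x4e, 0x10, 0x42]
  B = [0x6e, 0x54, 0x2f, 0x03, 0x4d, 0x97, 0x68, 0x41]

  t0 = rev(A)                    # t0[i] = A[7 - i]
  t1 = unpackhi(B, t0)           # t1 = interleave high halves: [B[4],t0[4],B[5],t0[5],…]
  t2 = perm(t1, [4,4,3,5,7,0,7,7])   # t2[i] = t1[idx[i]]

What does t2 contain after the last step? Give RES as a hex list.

RES = [ 0x68  0x68  0x01  0xdb  0x31  0x4d  0x31  0x31 ]

  t0: 42 10 4e 83 43 01 db 31
  t1: 4d 43 97 01 68 db 41 31
  t2: 68 68 01 db 31 4d 31 31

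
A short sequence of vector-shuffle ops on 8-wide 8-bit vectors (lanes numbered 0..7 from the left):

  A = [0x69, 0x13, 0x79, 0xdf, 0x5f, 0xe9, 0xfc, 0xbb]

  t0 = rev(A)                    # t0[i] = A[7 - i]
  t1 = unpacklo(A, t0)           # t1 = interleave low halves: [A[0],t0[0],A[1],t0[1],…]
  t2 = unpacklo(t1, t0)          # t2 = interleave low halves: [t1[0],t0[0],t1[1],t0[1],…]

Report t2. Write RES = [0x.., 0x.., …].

t0 = [0xbb, 0xfc, 0xe9, 0x5f, 0xdf, 0x79, 0x13, 0x69]
t1 = [0x69, 0xbb, 0x13, 0xfc, 0x79, 0xe9, 0xdf, 0x5f]
t2 = [0x69, 0xbb, 0xbb, 0xfc, 0x13, 0xe9, 0xfc, 0x5f]

RES = [0x69, 0xbb, 0xbb, 0xfc, 0x13, 0xe9, 0xfc, 0x5f]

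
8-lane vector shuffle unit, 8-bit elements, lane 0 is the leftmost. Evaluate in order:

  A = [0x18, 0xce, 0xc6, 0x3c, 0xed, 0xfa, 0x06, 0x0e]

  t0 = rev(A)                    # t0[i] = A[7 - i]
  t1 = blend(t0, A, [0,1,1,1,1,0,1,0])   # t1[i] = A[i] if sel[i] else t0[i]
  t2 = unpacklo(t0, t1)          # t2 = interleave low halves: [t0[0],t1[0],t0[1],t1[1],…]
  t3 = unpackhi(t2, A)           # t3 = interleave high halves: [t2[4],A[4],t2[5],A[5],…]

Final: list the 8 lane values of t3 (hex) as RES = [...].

RES = [0xfa, 0xed, 0xc6, 0xfa, 0xed, 0x06, 0x3c, 0x0e]

→ t0 |0e|06|fa|ed|3c|c6|ce|18|
→ t1 |0e|ce|c6|3c|ed|c6|06|18|
→ t2 |0e|0e|06|ce|fa|c6|ed|3c|
→ t3 |fa|ed|c6|fa|ed|06|3c|0e|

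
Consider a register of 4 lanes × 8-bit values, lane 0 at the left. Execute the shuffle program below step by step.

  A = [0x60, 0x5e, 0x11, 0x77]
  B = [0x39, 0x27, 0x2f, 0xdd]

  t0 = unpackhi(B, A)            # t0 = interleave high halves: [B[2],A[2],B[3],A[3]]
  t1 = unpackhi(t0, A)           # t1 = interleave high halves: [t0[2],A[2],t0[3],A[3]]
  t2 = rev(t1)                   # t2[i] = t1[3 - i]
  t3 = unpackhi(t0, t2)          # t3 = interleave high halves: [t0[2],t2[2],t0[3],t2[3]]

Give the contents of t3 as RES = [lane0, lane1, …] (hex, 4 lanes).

RES = [ 0xdd  0x11  0x77  0xdd ]

  t0: 2f 11 dd 77
  t1: dd 11 77 77
  t2: 77 77 11 dd
  t3: dd 11 77 dd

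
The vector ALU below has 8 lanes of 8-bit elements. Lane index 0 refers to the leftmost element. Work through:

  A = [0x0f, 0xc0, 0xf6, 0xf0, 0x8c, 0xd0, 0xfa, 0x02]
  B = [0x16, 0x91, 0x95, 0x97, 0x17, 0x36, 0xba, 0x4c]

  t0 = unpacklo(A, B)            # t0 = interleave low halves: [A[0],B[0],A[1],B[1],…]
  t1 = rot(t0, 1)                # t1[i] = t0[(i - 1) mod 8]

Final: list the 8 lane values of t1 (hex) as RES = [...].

RES = [ 0x97  0x0f  0x16  0xc0  0x91  0xf6  0x95  0xf0 ]

  t0: 0f 16 c0 91 f6 95 f0 97
  t1: 97 0f 16 c0 91 f6 95 f0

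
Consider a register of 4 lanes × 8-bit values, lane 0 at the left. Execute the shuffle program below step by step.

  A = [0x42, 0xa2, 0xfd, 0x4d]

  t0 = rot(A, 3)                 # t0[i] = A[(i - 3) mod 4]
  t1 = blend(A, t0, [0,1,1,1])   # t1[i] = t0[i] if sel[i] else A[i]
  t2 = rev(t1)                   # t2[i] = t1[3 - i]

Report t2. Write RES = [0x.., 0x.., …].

→ t0 |a2|fd|4d|42|
→ t1 |42|fd|4d|42|
→ t2 |42|4d|fd|42|

RES = [ 0x42  0x4d  0xfd  0x42 ]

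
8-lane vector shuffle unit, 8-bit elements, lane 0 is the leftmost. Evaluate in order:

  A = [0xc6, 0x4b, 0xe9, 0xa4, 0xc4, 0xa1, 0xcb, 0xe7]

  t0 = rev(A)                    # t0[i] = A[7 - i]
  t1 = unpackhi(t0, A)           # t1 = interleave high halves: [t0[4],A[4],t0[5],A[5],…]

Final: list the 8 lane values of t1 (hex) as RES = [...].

RES = [0xa4, 0xc4, 0xe9, 0xa1, 0x4b, 0xcb, 0xc6, 0xe7]

  t0: e7 cb a1 c4 a4 e9 4b c6
  t1: a4 c4 e9 a1 4b cb c6 e7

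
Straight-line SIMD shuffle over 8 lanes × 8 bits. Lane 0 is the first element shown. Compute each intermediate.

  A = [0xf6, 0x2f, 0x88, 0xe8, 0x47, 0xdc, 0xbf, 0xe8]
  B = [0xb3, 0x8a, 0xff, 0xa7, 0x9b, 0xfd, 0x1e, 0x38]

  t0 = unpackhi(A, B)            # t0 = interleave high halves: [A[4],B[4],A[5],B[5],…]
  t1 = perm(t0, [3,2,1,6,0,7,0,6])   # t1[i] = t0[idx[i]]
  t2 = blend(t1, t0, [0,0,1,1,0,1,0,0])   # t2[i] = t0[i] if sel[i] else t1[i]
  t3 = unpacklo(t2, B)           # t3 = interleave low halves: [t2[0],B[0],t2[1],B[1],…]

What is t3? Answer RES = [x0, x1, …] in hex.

  t0: 47 9b dc fd bf 1e e8 38
  t1: fd dc 9b e8 47 38 47 e8
  t2: fd dc dc fd 47 1e 47 e8
  t3: fd b3 dc 8a dc ff fd a7

RES = [0xfd, 0xb3, 0xdc, 0x8a, 0xdc, 0xff, 0xfd, 0xa7]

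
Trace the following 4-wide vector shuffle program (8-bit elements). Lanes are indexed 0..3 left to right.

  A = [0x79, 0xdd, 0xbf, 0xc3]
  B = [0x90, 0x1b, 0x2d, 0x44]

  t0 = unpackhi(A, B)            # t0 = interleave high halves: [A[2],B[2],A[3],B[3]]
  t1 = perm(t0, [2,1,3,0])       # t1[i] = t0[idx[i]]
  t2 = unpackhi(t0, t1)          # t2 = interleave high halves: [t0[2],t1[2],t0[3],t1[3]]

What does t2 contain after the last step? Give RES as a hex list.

RES = [0xc3, 0x44, 0x44, 0xbf]

  t0: bf 2d c3 44
  t1: c3 2d 44 bf
  t2: c3 44 44 bf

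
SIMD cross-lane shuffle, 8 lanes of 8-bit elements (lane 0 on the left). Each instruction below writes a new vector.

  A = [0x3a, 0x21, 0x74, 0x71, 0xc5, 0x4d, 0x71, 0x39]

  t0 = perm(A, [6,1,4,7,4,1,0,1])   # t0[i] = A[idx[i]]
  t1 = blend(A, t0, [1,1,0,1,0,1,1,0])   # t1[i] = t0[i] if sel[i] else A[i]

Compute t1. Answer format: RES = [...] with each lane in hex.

→ t0 |71|21|c5|39|c5|21|3a|21|
→ t1 |71|21|74|39|c5|21|3a|39|

RES = [ 0x71  0x21  0x74  0x39  0xc5  0x21  0x3a  0x39 ]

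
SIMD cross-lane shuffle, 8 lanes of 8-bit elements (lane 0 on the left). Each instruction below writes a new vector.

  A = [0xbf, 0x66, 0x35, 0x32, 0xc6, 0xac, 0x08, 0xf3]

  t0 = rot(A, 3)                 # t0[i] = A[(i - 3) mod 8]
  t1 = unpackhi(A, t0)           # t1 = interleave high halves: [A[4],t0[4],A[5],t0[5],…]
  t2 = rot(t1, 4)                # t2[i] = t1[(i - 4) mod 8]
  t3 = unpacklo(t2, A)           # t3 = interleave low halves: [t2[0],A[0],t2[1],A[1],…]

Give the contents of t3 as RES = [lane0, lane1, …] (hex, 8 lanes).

RES = [0x08, 0xbf, 0x32, 0x66, 0xf3, 0x35, 0xc6, 0x32]

→ t0 |ac|08|f3|bf|66|35|32|c6|
→ t1 |c6|66|ac|35|08|32|f3|c6|
→ t2 |08|32|f3|c6|c6|66|ac|35|
→ t3 |08|bf|32|66|f3|35|c6|32|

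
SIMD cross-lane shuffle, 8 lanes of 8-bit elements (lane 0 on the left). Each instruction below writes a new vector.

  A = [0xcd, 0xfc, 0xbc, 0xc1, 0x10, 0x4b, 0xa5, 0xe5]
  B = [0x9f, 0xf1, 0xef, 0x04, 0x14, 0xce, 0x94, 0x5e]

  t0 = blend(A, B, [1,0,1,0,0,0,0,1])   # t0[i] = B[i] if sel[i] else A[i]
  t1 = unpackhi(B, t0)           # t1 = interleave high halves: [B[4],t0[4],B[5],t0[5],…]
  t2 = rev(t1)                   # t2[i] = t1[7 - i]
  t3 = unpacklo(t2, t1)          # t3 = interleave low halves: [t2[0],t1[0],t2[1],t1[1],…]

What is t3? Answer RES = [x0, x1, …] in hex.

RES = [0x5e, 0x14, 0x5e, 0x10, 0xa5, 0xce, 0x94, 0x4b]

  t0: 9f fc ef c1 10 4b a5 5e
  t1: 14 10 ce 4b 94 a5 5e 5e
  t2: 5e 5e a5 94 4b ce 10 14
  t3: 5e 14 5e 10 a5 ce 94 4b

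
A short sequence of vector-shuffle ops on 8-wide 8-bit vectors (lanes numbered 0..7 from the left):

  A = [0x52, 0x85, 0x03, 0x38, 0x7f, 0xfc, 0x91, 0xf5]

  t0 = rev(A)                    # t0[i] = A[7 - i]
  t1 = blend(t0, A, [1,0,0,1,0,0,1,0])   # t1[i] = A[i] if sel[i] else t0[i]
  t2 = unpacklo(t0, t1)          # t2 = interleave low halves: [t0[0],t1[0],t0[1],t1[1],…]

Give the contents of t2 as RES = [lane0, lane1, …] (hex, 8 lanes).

RES = [ 0xf5  0x52  0x91  0x91  0xfc  0xfc  0x7f  0x38 ]

t0 = [0xf5, 0x91, 0xfc, 0x7f, 0x38, 0x03, 0x85, 0x52]
t1 = [0x52, 0x91, 0xfc, 0x38, 0x38, 0x03, 0x91, 0x52]
t2 = [0xf5, 0x52, 0x91, 0x91, 0xfc, 0xfc, 0x7f, 0x38]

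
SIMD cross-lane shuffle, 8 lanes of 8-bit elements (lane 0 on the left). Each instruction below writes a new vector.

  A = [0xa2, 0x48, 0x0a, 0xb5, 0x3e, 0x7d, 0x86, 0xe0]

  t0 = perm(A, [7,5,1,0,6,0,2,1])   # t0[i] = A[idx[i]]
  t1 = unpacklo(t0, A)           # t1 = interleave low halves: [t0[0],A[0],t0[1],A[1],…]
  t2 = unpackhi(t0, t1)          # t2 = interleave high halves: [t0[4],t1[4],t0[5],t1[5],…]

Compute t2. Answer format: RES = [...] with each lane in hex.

t0 = [0xe0, 0x7d, 0x48, 0xa2, 0x86, 0xa2, 0x0a, 0x48]
t1 = [0xe0, 0xa2, 0x7d, 0x48, 0x48, 0x0a, 0xa2, 0xb5]
t2 = [0x86, 0x48, 0xa2, 0x0a, 0x0a, 0xa2, 0x48, 0xb5]

RES = [ 0x86  0x48  0xa2  0x0a  0x0a  0xa2  0x48  0xb5 ]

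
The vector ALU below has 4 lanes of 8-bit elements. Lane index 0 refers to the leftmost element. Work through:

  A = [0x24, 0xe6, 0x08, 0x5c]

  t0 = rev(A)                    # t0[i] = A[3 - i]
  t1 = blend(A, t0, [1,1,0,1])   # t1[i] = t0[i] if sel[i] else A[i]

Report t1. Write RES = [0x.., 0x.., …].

RES = [ 0x5c  0x08  0x08  0x24 ]

t0 = [0x5c, 0x08, 0xe6, 0x24]
t1 = [0x5c, 0x08, 0x08, 0x24]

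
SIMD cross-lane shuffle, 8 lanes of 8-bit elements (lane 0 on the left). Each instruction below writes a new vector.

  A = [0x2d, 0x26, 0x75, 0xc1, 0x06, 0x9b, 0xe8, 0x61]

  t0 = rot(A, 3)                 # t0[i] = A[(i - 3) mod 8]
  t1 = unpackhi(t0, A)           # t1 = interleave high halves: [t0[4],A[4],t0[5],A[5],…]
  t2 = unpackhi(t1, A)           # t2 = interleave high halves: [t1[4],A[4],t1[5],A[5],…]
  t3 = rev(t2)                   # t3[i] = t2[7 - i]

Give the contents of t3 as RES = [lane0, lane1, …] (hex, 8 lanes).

RES = [0x61, 0x61, 0xe8, 0x06, 0x9b, 0xe8, 0x06, 0xc1]

t0 = [0x9b, 0xe8, 0x61, 0x2d, 0x26, 0x75, 0xc1, 0x06]
t1 = [0x26, 0x06, 0x75, 0x9b, 0xc1, 0xe8, 0x06, 0x61]
t2 = [0xc1, 0x06, 0xe8, 0x9b, 0x06, 0xe8, 0x61, 0x61]
t3 = [0x61, 0x61, 0xe8, 0x06, 0x9b, 0xe8, 0x06, 0xc1]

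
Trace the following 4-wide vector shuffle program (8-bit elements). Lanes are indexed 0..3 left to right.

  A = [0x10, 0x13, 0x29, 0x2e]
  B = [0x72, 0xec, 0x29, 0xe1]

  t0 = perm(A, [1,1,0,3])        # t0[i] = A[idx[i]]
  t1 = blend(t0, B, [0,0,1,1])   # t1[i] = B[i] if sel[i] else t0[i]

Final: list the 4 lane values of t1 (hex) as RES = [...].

→ t0 |13|13|10|2e|
→ t1 |13|13|29|e1|

RES = [0x13, 0x13, 0x29, 0xe1]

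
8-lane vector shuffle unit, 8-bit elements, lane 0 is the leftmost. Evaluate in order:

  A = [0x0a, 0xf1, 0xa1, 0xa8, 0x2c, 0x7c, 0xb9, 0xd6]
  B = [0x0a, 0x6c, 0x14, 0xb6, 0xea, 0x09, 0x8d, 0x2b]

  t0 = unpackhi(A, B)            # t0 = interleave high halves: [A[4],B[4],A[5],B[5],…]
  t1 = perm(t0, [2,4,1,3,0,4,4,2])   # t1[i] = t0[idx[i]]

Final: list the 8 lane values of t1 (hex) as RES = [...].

RES = [ 0x7c  0xb9  0xea  0x09  0x2c  0xb9  0xb9  0x7c ]

→ t0 |2c|ea|7c|09|b9|8d|d6|2b|
→ t1 |7c|b9|ea|09|2c|b9|b9|7c|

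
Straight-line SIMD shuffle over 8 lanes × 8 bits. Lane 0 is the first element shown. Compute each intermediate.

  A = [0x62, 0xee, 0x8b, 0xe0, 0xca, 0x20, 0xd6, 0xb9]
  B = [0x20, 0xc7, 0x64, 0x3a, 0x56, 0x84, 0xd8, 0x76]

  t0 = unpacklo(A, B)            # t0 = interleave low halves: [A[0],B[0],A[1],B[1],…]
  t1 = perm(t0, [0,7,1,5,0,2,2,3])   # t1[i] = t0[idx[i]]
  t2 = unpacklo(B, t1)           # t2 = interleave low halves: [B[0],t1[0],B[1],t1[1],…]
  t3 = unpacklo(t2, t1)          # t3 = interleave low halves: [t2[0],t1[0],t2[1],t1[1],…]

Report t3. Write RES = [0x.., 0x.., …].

→ t0 |62|20|ee|c7|8b|64|e0|3a|
→ t1 |62|3a|20|64|62|ee|ee|c7|
→ t2 |20|62|c7|3a|64|20|3a|64|
→ t3 |20|62|62|3a|c7|20|3a|64|

RES = [0x20, 0x62, 0x62, 0x3a, 0xc7, 0x20, 0x3a, 0x64]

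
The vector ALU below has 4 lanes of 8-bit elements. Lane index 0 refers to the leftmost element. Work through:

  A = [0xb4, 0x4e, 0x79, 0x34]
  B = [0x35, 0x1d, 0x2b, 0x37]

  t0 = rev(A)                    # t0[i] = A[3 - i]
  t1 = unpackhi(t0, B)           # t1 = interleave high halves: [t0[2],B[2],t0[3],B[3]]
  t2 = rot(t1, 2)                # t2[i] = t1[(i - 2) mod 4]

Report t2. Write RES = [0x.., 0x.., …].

RES = [ 0xb4  0x37  0x4e  0x2b ]

t0 = [0x34, 0x79, 0x4e, 0xb4]
t1 = [0x4e, 0x2b, 0xb4, 0x37]
t2 = [0xb4, 0x37, 0x4e, 0x2b]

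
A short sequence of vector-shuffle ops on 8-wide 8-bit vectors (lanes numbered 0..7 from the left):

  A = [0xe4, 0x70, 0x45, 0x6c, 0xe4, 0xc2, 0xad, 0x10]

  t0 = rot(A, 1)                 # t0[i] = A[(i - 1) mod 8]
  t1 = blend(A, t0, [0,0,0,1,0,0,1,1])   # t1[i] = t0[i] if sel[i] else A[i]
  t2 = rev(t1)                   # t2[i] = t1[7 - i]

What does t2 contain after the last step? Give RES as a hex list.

RES = [ 0xad  0xc2  0xc2  0xe4  0x45  0x45  0x70  0xe4 ]

  t0: 10 e4 70 45 6c e4 c2 ad
  t1: e4 70 45 45 e4 c2 c2 ad
  t2: ad c2 c2 e4 45 45 70 e4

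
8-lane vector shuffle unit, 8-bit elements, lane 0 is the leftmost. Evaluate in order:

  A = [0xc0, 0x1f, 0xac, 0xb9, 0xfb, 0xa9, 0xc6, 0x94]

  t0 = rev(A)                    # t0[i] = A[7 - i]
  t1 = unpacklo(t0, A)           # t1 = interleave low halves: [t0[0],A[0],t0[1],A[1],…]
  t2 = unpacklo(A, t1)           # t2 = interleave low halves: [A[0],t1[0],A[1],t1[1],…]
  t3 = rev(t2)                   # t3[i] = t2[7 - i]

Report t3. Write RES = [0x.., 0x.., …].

RES = [ 0x1f  0xb9  0xc6  0xac  0xc0  0x1f  0x94  0xc0 ]

→ t0 |94|c6|a9|fb|b9|ac|1f|c0|
→ t1 |94|c0|c6|1f|a9|ac|fb|b9|
→ t2 |c0|94|1f|c0|ac|c6|b9|1f|
→ t3 |1f|b9|c6|ac|c0|1f|94|c0|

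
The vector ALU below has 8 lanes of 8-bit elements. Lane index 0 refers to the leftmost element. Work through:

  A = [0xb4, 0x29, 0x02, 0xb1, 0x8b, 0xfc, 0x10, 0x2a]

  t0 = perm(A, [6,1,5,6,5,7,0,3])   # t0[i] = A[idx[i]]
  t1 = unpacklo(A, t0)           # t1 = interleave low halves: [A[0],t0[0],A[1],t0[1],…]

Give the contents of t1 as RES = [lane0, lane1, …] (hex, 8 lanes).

  t0: 10 29 fc 10 fc 2a b4 b1
  t1: b4 10 29 29 02 fc b1 10

RES = [0xb4, 0x10, 0x29, 0x29, 0x02, 0xfc, 0xb1, 0x10]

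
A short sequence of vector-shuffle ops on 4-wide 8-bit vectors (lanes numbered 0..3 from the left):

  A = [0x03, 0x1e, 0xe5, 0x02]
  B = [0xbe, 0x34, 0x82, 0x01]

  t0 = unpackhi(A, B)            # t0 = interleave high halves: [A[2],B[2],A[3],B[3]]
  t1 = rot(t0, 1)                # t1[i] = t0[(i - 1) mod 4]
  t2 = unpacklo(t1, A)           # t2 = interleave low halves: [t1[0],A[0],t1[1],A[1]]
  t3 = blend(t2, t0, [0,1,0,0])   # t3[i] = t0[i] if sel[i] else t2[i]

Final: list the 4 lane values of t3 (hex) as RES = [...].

  t0: e5 82 02 01
  t1: 01 e5 82 02
  t2: 01 03 e5 1e
  t3: 01 82 e5 1e

RES = [ 0x01  0x82  0xe5  0x1e ]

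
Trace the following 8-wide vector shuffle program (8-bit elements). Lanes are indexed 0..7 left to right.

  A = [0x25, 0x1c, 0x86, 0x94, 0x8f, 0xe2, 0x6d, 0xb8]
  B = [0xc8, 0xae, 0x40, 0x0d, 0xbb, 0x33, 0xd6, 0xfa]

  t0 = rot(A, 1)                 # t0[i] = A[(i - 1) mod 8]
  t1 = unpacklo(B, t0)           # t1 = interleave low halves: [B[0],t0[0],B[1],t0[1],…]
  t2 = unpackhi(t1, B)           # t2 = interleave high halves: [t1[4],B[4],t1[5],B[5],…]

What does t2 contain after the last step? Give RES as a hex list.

→ t0 |b8|25|1c|86|94|8f|e2|6d|
→ t1 |c8|b8|ae|25|40|1c|0d|86|
→ t2 |40|bb|1c|33|0d|d6|86|fa|

RES = [0x40, 0xbb, 0x1c, 0x33, 0x0d, 0xd6, 0x86, 0xfa]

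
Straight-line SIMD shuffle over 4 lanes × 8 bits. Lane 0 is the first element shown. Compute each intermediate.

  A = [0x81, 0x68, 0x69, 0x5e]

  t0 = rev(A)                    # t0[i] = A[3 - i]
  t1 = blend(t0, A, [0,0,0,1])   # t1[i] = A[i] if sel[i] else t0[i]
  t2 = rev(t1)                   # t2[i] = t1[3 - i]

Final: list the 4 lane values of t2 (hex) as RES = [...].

  t0: 5e 69 68 81
  t1: 5e 69 68 5e
  t2: 5e 68 69 5e

RES = [ 0x5e  0x68  0x69  0x5e ]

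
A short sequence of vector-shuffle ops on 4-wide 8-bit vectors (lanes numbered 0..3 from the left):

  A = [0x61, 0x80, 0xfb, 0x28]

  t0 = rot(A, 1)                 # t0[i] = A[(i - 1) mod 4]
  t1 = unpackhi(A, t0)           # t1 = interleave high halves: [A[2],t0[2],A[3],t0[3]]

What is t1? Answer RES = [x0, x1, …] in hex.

RES = [0xfb, 0x80, 0x28, 0xfb]

  t0: 28 61 80 fb
  t1: fb 80 28 fb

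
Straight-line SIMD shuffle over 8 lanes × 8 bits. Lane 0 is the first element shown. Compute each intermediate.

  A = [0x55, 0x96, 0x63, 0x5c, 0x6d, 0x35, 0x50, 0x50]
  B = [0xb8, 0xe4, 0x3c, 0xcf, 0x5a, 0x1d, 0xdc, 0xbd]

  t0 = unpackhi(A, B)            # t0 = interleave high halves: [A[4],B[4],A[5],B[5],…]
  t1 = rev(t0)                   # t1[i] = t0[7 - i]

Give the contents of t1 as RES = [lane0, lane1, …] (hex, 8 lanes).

RES = [0xbd, 0x50, 0xdc, 0x50, 0x1d, 0x35, 0x5a, 0x6d]

  t0: 6d 5a 35 1d 50 dc 50 bd
  t1: bd 50 dc 50 1d 35 5a 6d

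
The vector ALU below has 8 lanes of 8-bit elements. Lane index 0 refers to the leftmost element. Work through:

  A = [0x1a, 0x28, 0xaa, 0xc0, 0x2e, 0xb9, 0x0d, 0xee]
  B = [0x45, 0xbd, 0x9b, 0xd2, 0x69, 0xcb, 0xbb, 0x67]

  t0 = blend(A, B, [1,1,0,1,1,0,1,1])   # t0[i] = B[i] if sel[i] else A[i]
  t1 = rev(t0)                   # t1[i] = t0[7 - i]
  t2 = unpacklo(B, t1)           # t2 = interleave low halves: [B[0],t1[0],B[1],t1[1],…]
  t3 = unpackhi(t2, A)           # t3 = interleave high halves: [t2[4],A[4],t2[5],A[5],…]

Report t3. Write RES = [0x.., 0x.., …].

→ t0 |45|bd|aa|d2|69|b9|bb|67|
→ t1 |67|bb|b9|69|d2|aa|bd|45|
→ t2 |45|67|bd|bb|9b|b9|d2|69|
→ t3 |9b|2e|b9|b9|d2|0d|69|ee|

RES = [0x9b, 0x2e, 0xb9, 0xb9, 0xd2, 0x0d, 0x69, 0xee]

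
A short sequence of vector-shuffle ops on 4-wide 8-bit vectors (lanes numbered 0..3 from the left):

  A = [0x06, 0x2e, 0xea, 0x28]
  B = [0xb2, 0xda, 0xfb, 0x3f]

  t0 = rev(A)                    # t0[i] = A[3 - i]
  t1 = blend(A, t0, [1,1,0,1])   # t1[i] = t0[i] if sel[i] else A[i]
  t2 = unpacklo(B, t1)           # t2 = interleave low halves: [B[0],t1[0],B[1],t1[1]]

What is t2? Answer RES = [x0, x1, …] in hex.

RES = [ 0xb2  0x28  0xda  0xea ]

→ t0 |28|ea|2e|06|
→ t1 |28|ea|ea|06|
→ t2 |b2|28|da|ea|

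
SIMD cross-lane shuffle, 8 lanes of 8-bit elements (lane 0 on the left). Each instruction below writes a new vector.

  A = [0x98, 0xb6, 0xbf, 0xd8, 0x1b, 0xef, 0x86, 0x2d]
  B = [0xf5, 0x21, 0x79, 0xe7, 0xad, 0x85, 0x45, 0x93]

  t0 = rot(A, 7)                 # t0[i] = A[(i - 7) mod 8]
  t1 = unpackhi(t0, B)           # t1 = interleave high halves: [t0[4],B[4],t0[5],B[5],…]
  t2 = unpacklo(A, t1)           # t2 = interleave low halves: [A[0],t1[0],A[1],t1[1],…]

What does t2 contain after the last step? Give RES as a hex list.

RES = [0x98, 0xef, 0xb6, 0xad, 0xbf, 0x86, 0xd8, 0x85]

  t0: b6 bf d8 1b ef 86 2d 98
  t1: ef ad 86 85 2d 45 98 93
  t2: 98 ef b6 ad bf 86 d8 85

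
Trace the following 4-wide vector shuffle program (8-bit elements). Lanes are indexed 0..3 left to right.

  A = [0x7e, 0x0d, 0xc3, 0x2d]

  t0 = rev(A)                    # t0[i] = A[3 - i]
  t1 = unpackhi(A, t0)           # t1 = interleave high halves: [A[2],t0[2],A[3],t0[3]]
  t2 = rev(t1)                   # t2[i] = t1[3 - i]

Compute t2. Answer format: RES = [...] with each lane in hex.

RES = [ 0x7e  0x2d  0x0d  0xc3 ]

  t0: 2d c3 0d 7e
  t1: c3 0d 2d 7e
  t2: 7e 2d 0d c3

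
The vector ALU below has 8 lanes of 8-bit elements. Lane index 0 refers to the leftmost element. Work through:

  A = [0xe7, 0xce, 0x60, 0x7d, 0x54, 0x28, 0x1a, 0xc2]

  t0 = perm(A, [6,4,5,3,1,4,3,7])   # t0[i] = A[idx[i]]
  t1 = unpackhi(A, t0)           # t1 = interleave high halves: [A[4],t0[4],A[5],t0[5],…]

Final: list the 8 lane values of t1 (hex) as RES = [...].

RES = [0x54, 0xce, 0x28, 0x54, 0x1a, 0x7d, 0xc2, 0xc2]

→ t0 |1a|54|28|7d|ce|54|7d|c2|
→ t1 |54|ce|28|54|1a|7d|c2|c2|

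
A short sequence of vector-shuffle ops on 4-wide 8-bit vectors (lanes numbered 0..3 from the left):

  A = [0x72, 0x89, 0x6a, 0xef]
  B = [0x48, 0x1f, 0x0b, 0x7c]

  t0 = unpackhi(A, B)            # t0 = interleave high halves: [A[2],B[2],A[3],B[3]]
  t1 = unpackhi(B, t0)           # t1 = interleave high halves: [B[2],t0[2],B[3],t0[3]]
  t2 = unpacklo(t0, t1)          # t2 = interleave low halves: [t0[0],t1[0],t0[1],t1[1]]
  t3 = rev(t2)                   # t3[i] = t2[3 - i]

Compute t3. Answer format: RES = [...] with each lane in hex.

  t0: 6a 0b ef 7c
  t1: 0b ef 7c 7c
  t2: 6a 0b 0b ef
  t3: ef 0b 0b 6a

RES = [0xef, 0x0b, 0x0b, 0x6a]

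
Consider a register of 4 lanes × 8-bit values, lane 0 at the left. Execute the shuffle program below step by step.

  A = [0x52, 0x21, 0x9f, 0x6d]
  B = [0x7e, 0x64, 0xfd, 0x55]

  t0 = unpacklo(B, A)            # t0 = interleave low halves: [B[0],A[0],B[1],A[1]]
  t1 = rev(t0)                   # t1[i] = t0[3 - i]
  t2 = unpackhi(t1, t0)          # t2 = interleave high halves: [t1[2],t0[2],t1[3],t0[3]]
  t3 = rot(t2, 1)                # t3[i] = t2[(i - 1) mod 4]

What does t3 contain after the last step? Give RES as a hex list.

t0 = [0x7e, 0x52, 0x64, 0x21]
t1 = [0x21, 0x64, 0x52, 0x7e]
t2 = [0x52, 0x64, 0x7e, 0x21]
t3 = [0x21, 0x52, 0x64, 0x7e]

RES = [ 0x21  0x52  0x64  0x7e ]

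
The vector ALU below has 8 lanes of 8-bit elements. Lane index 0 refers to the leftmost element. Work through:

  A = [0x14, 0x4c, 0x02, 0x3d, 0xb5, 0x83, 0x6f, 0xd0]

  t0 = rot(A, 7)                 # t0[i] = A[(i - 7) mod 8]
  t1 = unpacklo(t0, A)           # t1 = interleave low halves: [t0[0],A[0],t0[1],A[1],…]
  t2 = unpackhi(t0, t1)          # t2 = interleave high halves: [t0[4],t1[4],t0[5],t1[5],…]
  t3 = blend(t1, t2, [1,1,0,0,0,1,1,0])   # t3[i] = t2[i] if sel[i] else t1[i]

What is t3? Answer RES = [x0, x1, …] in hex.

→ t0 |4c|02|3d|b5|83|6f|d0|14|
→ t1 |4c|14|02|4c|3d|02|b5|3d|
→ t2 |83|3d|6f|02|d0|b5|14|3d|
→ t3 |83|3d|02|4c|3d|b5|14|3d|

RES = [ 0x83  0x3d  0x02  0x4c  0x3d  0xb5  0x14  0x3d ]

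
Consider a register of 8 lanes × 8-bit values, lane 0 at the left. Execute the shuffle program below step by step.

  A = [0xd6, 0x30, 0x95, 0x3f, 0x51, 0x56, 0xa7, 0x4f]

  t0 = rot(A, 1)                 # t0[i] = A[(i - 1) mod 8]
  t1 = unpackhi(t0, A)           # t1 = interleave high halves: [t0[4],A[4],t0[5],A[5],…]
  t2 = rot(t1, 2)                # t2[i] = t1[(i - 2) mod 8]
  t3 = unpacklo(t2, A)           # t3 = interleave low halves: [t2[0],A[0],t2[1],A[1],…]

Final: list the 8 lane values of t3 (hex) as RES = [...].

RES = [ 0xa7  0xd6  0x4f  0x30  0x3f  0x95  0x51  0x3f ]

t0 = [0x4f, 0xd6, 0x30, 0x95, 0x3f, 0x51, 0x56, 0xa7]
t1 = [0x3f, 0x51, 0x51, 0x56, 0x56, 0xa7, 0xa7, 0x4f]
t2 = [0xa7, 0x4f, 0x3f, 0x51, 0x51, 0x56, 0x56, 0xa7]
t3 = [0xa7, 0xd6, 0x4f, 0x30, 0x3f, 0x95, 0x51, 0x3f]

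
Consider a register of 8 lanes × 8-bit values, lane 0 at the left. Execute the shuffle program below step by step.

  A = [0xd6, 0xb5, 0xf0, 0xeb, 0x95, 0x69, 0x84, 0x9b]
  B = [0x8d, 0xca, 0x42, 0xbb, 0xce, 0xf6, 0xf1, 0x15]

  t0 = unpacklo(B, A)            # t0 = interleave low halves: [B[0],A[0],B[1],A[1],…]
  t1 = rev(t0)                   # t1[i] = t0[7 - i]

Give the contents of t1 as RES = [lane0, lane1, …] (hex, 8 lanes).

  t0: 8d d6 ca b5 42 f0 bb eb
  t1: eb bb f0 42 b5 ca d6 8d

RES = [ 0xeb  0xbb  0xf0  0x42  0xb5  0xca  0xd6  0x8d ]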